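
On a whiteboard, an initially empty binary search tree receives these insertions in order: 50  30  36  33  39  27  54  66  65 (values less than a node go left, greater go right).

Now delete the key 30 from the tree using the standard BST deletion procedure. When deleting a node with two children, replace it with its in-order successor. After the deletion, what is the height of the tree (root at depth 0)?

Insert 50: tree is empty, so 50 becomes the root.
Insert 30: 30 < 50 → go left. Place as left child of 50.
Insert 36: 36 < 50 → go left; 36 > 30 → go right. Place as right child of 30.
Insert 33: 33 < 50 → go left; 33 > 30 → go right; 33 < 36 → go left. Place as left child of 36.
Insert 39: 39 < 50 → go left; 39 > 30 → go right; 39 > 36 → go right. Place as right child of 36.
Insert 27: 27 < 50 → go left; 27 < 30 → go left. Place as left child of 30.
Insert 54: 54 > 50 → go right. Place as right child of 50.
Insert 66: 66 > 50 → go right; 66 > 54 → go right. Place as right child of 54.
Insert 65: 65 > 50 → go right; 65 > 54 → go right; 65 < 66 → go left. Place as left child of 66.

Delete 30 (two children — replace with in-order successor).
After deletion, deepest node is 39 at depth 3.

3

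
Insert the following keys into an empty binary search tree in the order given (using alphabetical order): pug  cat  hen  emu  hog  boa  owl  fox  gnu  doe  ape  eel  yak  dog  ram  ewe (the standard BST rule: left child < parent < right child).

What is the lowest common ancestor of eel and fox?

pug: root
cat: left child of pug (depth 1)
hen: right child of cat (depth 2)
emu: left child of hen (depth 3)
hog: right child of hen (depth 3)
boa: left child of cat (depth 2)
owl: right child of hog (depth 4)
fox: right child of emu (depth 4)
gnu: right child of fox (depth 5)
doe: left child of emu (depth 4)
ape: left child of boa (depth 3)
eel: right child of doe (depth 5)
yak: right child of pug (depth 1)
dog: left child of eel (depth 6)
ram: left child of yak (depth 2)
ewe: left child of fox (depth 5)

Path to eel: pug → cat → hen → emu → doe → eel
Path to fox: pug → cat → hen → emu → fox
The paths share a prefix ending at emu, then split left and right.

emu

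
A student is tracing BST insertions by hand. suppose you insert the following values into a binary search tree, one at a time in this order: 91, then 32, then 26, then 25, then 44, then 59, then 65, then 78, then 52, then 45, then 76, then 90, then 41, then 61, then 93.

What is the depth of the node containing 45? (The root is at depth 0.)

91: root
32: left child of 91 (depth 1)
26: left child of 32 (depth 2)
25: left child of 26 (depth 3)
44: right child of 32 (depth 2)
59: right child of 44 (depth 3)
65: right child of 59 (depth 4)
78: right child of 65 (depth 5)
52: left child of 59 (depth 4)
45: left child of 52 (depth 5)
76: left child of 78 (depth 6)
90: right child of 78 (depth 6)
41: left child of 44 (depth 3)
61: left child of 65 (depth 5)
93: right child of 91 (depth 1)

Path to 45: 91 → 32 → 44 → 59 → 52 → 45, which is 5 edges.

5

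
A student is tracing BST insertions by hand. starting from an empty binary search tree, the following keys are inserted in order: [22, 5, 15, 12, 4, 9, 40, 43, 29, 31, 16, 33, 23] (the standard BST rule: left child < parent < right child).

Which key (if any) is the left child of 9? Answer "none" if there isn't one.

none

22: root
5: left child of 22 (depth 1)
15: right child of 5 (depth 2)
12: left child of 15 (depth 3)
4: left child of 5 (depth 2)
9: left child of 12 (depth 4)
40: right child of 22 (depth 1)
43: right child of 40 (depth 2)
29: left child of 40 (depth 2)
31: right child of 29 (depth 3)
16: right child of 15 (depth 3)
33: right child of 31 (depth 4)
23: left child of 29 (depth 3)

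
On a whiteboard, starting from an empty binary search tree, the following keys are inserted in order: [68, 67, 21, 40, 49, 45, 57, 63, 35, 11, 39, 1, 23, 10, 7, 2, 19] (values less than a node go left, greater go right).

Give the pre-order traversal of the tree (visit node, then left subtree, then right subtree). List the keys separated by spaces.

Insert 68: tree is empty, so 68 becomes the root.
Insert 67: 67 < 68 → go left. Place as left child of 68.
Insert 21: 21 < 68 → go left; 21 < 67 → go left. Place as left child of 67.
Insert 40: 40 < 68 → go left; 40 < 67 → go left; 40 > 21 → go right. Place as right child of 21.
Insert 49: 49 < 68 → go left; 49 < 67 → go left; 49 > 21 → go right; 49 > 40 → go right. Place as right child of 40.
Insert 45: 45 < 68 → go left; 45 < 67 → go left; 45 > 21 → go right; 45 > 40 → go right; 45 < 49 → go left. Place as left child of 49.
Insert 57: 57 < 68 → go left; 57 < 67 → go left; 57 > 21 → go right; 57 > 40 → go right; 57 > 49 → go right. Place as right child of 49.
Insert 63: 63 < 68 → go left; 63 < 67 → go left; 63 > 21 → go right; 63 > 40 → go right; 63 > 49 → go right; 63 > 57 → go right. Place as right child of 57.
Insert 35: 35 < 68 → go left; 35 < 67 → go left; 35 > 21 → go right; 35 < 40 → go left. Place as left child of 40.
Insert 11: 11 < 68 → go left; 11 < 67 → go left; 11 < 21 → go left. Place as left child of 21.
Insert 39: 39 < 68 → go left; 39 < 67 → go left; 39 > 21 → go right; 39 < 40 → go left; 39 > 35 → go right. Place as right child of 35.
Insert 1: 1 < 68 → go left; 1 < 67 → go left; 1 < 21 → go left; 1 < 11 → go left. Place as left child of 11.
Insert 23: 23 < 68 → go left; 23 < 67 → go left; 23 > 21 → go right; 23 < 40 → go left; 23 < 35 → go left. Place as left child of 35.
Insert 10: 10 < 68 → go left; 10 < 67 → go left; 10 < 21 → go left; 10 < 11 → go left; 10 > 1 → go right. Place as right child of 1.
Insert 7: 7 < 68 → go left; 7 < 67 → go left; 7 < 21 → go left; 7 < 11 → go left; 7 > 1 → go right; 7 < 10 → go left. Place as left child of 10.
Insert 2: 2 < 68 → go left; 2 < 67 → go left; 2 < 21 → go left; 2 < 11 → go left; 2 > 1 → go right; 2 < 10 → go left; 2 < 7 → go left. Place as left child of 7.
Insert 19: 19 < 68 → go left; 19 < 67 → go left; 19 < 21 → go left; 19 > 11 → go right. Place as right child of 11.

68 67 21 11 1 10 7 2 19 40 35 23 39 49 45 57 63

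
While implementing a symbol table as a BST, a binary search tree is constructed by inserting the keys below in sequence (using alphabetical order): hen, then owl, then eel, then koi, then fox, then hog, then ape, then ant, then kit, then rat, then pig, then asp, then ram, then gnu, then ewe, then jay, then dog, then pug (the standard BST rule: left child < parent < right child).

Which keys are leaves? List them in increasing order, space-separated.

hen: root
owl: right child of hen (depth 1)
eel: left child of hen (depth 1)
koi: left child of owl (depth 2)
fox: right child of eel (depth 2)
hog: left child of koi (depth 3)
ape: left child of eel (depth 2)
ant: left child of ape (depth 3)
kit: right child of hog (depth 4)
rat: right child of owl (depth 2)
pig: left child of rat (depth 3)
asp: right child of ape (depth 3)
ram: right child of pig (depth 4)
gnu: right child of fox (depth 3)
ewe: left child of fox (depth 3)
jay: left child of kit (depth 5)
dog: right child of asp (depth 4)
pug: left child of ram (depth 5)

ant dog ewe gnu jay pug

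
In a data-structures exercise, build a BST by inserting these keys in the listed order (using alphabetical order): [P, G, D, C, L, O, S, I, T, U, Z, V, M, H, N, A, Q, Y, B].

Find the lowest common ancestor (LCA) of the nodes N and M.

M

P: root
G: left child of P (depth 1)
D: left child of G (depth 2)
C: left child of D (depth 3)
L: right child of G (depth 2)
O: right child of L (depth 3)
S: right child of P (depth 1)
I: left child of L (depth 3)
T: right child of S (depth 2)
U: right child of T (depth 3)
Z: right child of U (depth 4)
V: left child of Z (depth 5)
M: left child of O (depth 4)
H: left child of I (depth 4)
N: right child of M (depth 5)
A: left child of C (depth 4)
Q: left child of S (depth 2)
Y: right child of V (depth 6)
B: right child of A (depth 5)

Path to N: P → G → L → O → M → N
Path to M: P → G → L → O → M
M lies on both paths and is an ancestor of the other node.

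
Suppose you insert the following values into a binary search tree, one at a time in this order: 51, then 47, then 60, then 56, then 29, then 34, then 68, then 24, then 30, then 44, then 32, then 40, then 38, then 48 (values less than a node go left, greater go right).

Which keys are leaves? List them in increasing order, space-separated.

Insert 51: tree is empty, so 51 becomes the root.
Insert 47: 47 < 51 → go left. Place as left child of 51.
Insert 60: 60 > 51 → go right. Place as right child of 51.
Insert 56: 56 > 51 → go right; 56 < 60 → go left. Place as left child of 60.
Insert 29: 29 < 51 → go left; 29 < 47 → go left. Place as left child of 47.
Insert 34: 34 < 51 → go left; 34 < 47 → go left; 34 > 29 → go right. Place as right child of 29.
Insert 68: 68 > 51 → go right; 68 > 60 → go right. Place as right child of 60.
Insert 24: 24 < 51 → go left; 24 < 47 → go left; 24 < 29 → go left. Place as left child of 29.
Insert 30: 30 < 51 → go left; 30 < 47 → go left; 30 > 29 → go right; 30 < 34 → go left. Place as left child of 34.
Insert 44: 44 < 51 → go left; 44 < 47 → go left; 44 > 29 → go right; 44 > 34 → go right. Place as right child of 34.
Insert 32: 32 < 51 → go left; 32 < 47 → go left; 32 > 29 → go right; 32 < 34 → go left; 32 > 30 → go right. Place as right child of 30.
Insert 40: 40 < 51 → go left; 40 < 47 → go left; 40 > 29 → go right; 40 > 34 → go right; 40 < 44 → go left. Place as left child of 44.
Insert 38: 38 < 51 → go left; 38 < 47 → go left; 38 > 29 → go right; 38 > 34 → go right; 38 < 44 → go left; 38 < 40 → go left. Place as left child of 40.
Insert 48: 48 < 51 → go left; 48 > 47 → go right. Place as right child of 47.

24 32 38 48 56 68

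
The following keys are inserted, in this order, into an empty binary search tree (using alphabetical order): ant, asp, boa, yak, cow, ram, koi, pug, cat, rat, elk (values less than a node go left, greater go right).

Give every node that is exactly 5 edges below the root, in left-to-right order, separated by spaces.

Resulting structure (node: left, right):
  ant: L=–, R=asp
  asp: L=–, R=boa
  boa: L=–, R=yak
  yak: L=cow, R=–
  cow: L=cat, R=ram
  ram: L=koi, R=rat
  koi: L=elk, R=pug
  pug: L=–, R=–
  cat: L=–, R=–
  rat: L=–, R=–
  elk: L=–, R=–

cat ram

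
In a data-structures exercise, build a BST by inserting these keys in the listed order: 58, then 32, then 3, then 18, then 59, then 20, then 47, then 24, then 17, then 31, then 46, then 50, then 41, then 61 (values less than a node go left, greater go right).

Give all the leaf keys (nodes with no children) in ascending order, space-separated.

Resulting structure (node: left, right):
  58: L=32, R=59
  32: L=3, R=47
  3: L=–, R=18
  18: L=17, R=20
  59: L=–, R=61
  20: L=–, R=24
  47: L=46, R=50
  24: L=–, R=31
  17: L=–, R=–
  31: L=–, R=–
  46: L=41, R=–
  50: L=–, R=–
  41: L=–, R=–
  61: L=–, R=–

17 31 41 50 61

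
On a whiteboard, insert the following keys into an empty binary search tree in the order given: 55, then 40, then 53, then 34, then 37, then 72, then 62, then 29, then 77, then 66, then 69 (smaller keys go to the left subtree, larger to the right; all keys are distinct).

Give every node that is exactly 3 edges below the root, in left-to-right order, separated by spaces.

55: root
40: left child of 55 (depth 1)
53: right child of 40 (depth 2)
34: left child of 40 (depth 2)
37: right child of 34 (depth 3)
72: right child of 55 (depth 1)
62: left child of 72 (depth 2)
29: left child of 34 (depth 3)
77: right child of 72 (depth 2)
66: right child of 62 (depth 3)
69: right child of 66 (depth 4)

29 37 66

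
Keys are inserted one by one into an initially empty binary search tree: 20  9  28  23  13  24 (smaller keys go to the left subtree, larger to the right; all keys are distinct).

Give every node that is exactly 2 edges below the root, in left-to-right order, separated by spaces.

13 23

Resulting structure (node: left, right):
  20: L=9, R=28
  9: L=–, R=13
  28: L=23, R=–
  23: L=–, R=24
  13: L=–, R=–
  24: L=–, R=–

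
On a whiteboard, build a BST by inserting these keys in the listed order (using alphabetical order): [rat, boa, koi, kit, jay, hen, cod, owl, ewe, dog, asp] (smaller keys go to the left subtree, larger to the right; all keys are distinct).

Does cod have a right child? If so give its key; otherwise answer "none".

rat: root
boa: left child of rat (depth 1)
koi: right child of boa (depth 2)
kit: left child of koi (depth 3)
jay: left child of kit (depth 4)
hen: left child of jay (depth 5)
cod: left child of hen (depth 6)
owl: right child of koi (depth 3)
ewe: right child of cod (depth 7)
dog: left child of ewe (depth 8)
asp: left child of boa (depth 2)

ewe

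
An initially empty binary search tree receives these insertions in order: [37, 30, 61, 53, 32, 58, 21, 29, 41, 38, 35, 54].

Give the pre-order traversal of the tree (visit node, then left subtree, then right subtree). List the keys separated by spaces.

37 30 21 29 32 35 61 53 41 38 58 54

37: root
30: left child of 37 (depth 1)
61: right child of 37 (depth 1)
53: left child of 61 (depth 2)
32: right child of 30 (depth 2)
58: right child of 53 (depth 3)
21: left child of 30 (depth 2)
29: right child of 21 (depth 3)
41: left child of 53 (depth 3)
38: left child of 41 (depth 4)
35: right child of 32 (depth 3)
54: left child of 58 (depth 4)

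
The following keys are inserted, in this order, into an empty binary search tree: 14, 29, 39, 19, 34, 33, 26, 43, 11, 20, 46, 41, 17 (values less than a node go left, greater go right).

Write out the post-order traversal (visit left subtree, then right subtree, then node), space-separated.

14: root
29: right child of 14 (depth 1)
39: right child of 29 (depth 2)
19: left child of 29 (depth 2)
34: left child of 39 (depth 3)
33: left child of 34 (depth 4)
26: right child of 19 (depth 3)
43: right child of 39 (depth 3)
11: left child of 14 (depth 1)
20: left child of 26 (depth 4)
46: right child of 43 (depth 4)
41: left child of 43 (depth 4)
17: left child of 19 (depth 3)

11 17 20 26 19 33 34 41 46 43 39 29 14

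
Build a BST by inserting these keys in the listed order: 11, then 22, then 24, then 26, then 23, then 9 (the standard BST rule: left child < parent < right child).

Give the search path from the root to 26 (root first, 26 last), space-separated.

Insert 11: tree is empty, so 11 becomes the root.
Insert 22: 22 > 11 → go right. Place as right child of 11.
Insert 24: 24 > 11 → go right; 24 > 22 → go right. Place as right child of 22.
Insert 26: 26 > 11 → go right; 26 > 22 → go right; 26 > 24 → go right. Place as right child of 24.
Insert 23: 23 > 11 → go right; 23 > 22 → go right; 23 < 24 → go left. Place as left child of 24.
Insert 9: 9 < 11 → go left. Place as left child of 11.

11 22 24 26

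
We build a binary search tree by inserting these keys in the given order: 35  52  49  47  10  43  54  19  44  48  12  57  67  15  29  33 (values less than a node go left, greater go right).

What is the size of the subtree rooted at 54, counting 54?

35: root
52: right child of 35 (depth 1)
49: left child of 52 (depth 2)
47: left child of 49 (depth 3)
10: left child of 35 (depth 1)
43: left child of 47 (depth 4)
54: right child of 52 (depth 2)
19: right child of 10 (depth 2)
44: right child of 43 (depth 5)
48: right child of 47 (depth 4)
12: left child of 19 (depth 3)
57: right child of 54 (depth 3)
67: right child of 57 (depth 4)
15: right child of 12 (depth 4)
29: right child of 19 (depth 3)
33: right child of 29 (depth 4)

Subtree rooted at 54 contains: 54, 57, 67 — 3 nodes.

3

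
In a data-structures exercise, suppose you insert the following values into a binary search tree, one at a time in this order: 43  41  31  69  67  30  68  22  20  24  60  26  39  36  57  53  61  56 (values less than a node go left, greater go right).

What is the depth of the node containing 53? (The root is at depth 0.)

5

Insert 43: tree is empty, so 43 becomes the root.
Insert 41: 41 < 43 → go left. Place as left child of 43.
Insert 31: 31 < 43 → go left; 31 < 41 → go left. Place as left child of 41.
Insert 69: 69 > 43 → go right. Place as right child of 43.
Insert 67: 67 > 43 → go right; 67 < 69 → go left. Place as left child of 69.
Insert 30: 30 < 43 → go left; 30 < 41 → go left; 30 < 31 → go left. Place as left child of 31.
Insert 68: 68 > 43 → go right; 68 < 69 → go left; 68 > 67 → go right. Place as right child of 67.
Insert 22: 22 < 43 → go left; 22 < 41 → go left; 22 < 31 → go left; 22 < 30 → go left. Place as left child of 30.
Insert 20: 20 < 43 → go left; 20 < 41 → go left; 20 < 31 → go left; 20 < 30 → go left; 20 < 22 → go left. Place as left child of 22.
Insert 24: 24 < 43 → go left; 24 < 41 → go left; 24 < 31 → go left; 24 < 30 → go left; 24 > 22 → go right. Place as right child of 22.
Insert 60: 60 > 43 → go right; 60 < 69 → go left; 60 < 67 → go left. Place as left child of 67.
Insert 26: 26 < 43 → go left; 26 < 41 → go left; 26 < 31 → go left; 26 < 30 → go left; 26 > 22 → go right; 26 > 24 → go right. Place as right child of 24.
Insert 39: 39 < 43 → go left; 39 < 41 → go left; 39 > 31 → go right. Place as right child of 31.
Insert 36: 36 < 43 → go left; 36 < 41 → go left; 36 > 31 → go right; 36 < 39 → go left. Place as left child of 39.
Insert 57: 57 > 43 → go right; 57 < 69 → go left; 57 < 67 → go left; 57 < 60 → go left. Place as left child of 60.
Insert 53: 53 > 43 → go right; 53 < 69 → go left; 53 < 67 → go left; 53 < 60 → go left; 53 < 57 → go left. Place as left child of 57.
Insert 61: 61 > 43 → go right; 61 < 69 → go left; 61 < 67 → go left; 61 > 60 → go right. Place as right child of 60.
Insert 56: 56 > 43 → go right; 56 < 69 → go left; 56 < 67 → go left; 56 < 60 → go left; 56 < 57 → go left; 56 > 53 → go right. Place as right child of 53.

Path to 53: 43 → 69 → 67 → 60 → 57 → 53, which is 5 edges.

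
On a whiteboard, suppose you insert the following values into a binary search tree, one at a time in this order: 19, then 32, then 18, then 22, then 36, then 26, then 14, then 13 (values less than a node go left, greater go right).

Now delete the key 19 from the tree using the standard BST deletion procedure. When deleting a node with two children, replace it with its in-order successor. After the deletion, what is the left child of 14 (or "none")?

19: root
32: right child of 19 (depth 1)
18: left child of 19 (depth 1)
22: left child of 32 (depth 2)
36: right child of 32 (depth 2)
26: right child of 22 (depth 3)
14: left child of 18 (depth 2)
13: left child of 14 (depth 3)

Delete 19 (two children — replace with in-order successor).
After deletion, 14's left child: 13.

13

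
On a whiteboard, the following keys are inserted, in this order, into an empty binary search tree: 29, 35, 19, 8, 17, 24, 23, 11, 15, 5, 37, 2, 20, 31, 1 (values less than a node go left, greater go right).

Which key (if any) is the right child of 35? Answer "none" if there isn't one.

37

Resulting structure (node: left, right):
  29: L=19, R=35
  35: L=31, R=37
  19: L=8, R=24
  8: L=5, R=17
  17: L=11, R=–
  24: L=23, R=–
  23: L=20, R=–
  11: L=–, R=15
  15: L=–, R=–
  5: L=2, R=–
  37: L=–, R=–
  2: L=1, R=–
  20: L=–, R=–
  31: L=–, R=–
  1: L=–, R=–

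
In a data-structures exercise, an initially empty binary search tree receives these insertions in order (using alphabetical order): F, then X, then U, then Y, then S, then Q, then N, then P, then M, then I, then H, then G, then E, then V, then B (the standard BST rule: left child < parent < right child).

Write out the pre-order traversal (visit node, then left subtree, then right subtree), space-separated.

Resulting structure (node: left, right):
  F: L=E, R=X
  X: L=U, R=Y
  U: L=S, R=V
  Y: L=–, R=–
  S: L=Q, R=–
  Q: L=N, R=–
  N: L=M, R=P
  P: L=–, R=–
  M: L=I, R=–
  I: L=H, R=–
  H: L=G, R=–
  G: L=–, R=–
  E: L=B, R=–
  V: L=–, R=–
  B: L=–, R=–

F E B X U S Q N M I H G P V Y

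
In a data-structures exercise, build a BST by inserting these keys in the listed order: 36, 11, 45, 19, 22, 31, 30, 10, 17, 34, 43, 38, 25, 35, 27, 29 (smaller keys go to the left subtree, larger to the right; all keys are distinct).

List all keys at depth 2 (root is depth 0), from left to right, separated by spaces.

36: root
11: left child of 36 (depth 1)
45: right child of 36 (depth 1)
19: right child of 11 (depth 2)
22: right child of 19 (depth 3)
31: right child of 22 (depth 4)
30: left child of 31 (depth 5)
10: left child of 11 (depth 2)
17: left child of 19 (depth 3)
34: right child of 31 (depth 5)
43: left child of 45 (depth 2)
38: left child of 43 (depth 3)
25: left child of 30 (depth 6)
35: right child of 34 (depth 6)
27: right child of 25 (depth 7)
29: right child of 27 (depth 8)

10 19 43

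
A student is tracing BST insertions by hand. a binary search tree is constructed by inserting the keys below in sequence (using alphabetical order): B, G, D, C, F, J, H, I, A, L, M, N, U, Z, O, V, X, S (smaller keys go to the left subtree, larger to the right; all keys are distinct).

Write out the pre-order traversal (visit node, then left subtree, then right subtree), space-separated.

B A G D C F J H I L M N U O S Z V X

Resulting structure (node: left, right):
  B: L=A, R=G
  G: L=D, R=J
  D: L=C, R=F
  C: L=–, R=–
  F: L=–, R=–
  J: L=H, R=L
  H: L=–, R=I
  I: L=–, R=–
  A: L=–, R=–
  L: L=–, R=M
  M: L=–, R=N
  N: L=–, R=U
  U: L=O, R=Z
  Z: L=V, R=–
  O: L=–, R=S
  V: L=–, R=X
  X: L=–, R=–
  S: L=–, R=–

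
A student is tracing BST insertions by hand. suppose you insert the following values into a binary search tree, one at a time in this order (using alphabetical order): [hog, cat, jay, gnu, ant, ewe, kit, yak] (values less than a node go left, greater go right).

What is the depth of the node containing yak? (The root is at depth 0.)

3

hog: root
cat: left child of hog (depth 1)
jay: right child of hog (depth 1)
gnu: right child of cat (depth 2)
ant: left child of cat (depth 2)
ewe: left child of gnu (depth 3)
kit: right child of jay (depth 2)
yak: right child of kit (depth 3)

Path to yak: hog → jay → kit → yak, which is 3 edges.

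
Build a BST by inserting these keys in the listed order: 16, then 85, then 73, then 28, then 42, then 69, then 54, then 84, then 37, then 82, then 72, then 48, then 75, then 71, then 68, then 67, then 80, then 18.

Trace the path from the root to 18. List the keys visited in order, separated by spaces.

16: root
85: right child of 16 (depth 1)
73: left child of 85 (depth 2)
28: left child of 73 (depth 3)
42: right child of 28 (depth 4)
69: right child of 42 (depth 5)
54: left child of 69 (depth 6)
84: right child of 73 (depth 3)
37: left child of 42 (depth 5)
82: left child of 84 (depth 4)
72: right child of 69 (depth 6)
48: left child of 54 (depth 7)
75: left child of 82 (depth 5)
71: left child of 72 (depth 7)
68: right child of 54 (depth 7)
67: left child of 68 (depth 8)
80: right child of 75 (depth 6)
18: left child of 28 (depth 4)

16 85 73 28 18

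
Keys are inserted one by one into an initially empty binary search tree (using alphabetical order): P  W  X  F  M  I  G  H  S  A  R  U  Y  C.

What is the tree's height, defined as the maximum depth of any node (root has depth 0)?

5

Insert P: tree is empty, so P becomes the root.
Insert W: W > P → go right. Place as right child of P.
Insert X: X > P → go right; X > W → go right. Place as right child of W.
Insert F: F < P → go left. Place as left child of P.
Insert M: M < P → go left; M > F → go right. Place as right child of F.
Insert I: I < P → go left; I > F → go right; I < M → go left. Place as left child of M.
Insert G: G < P → go left; G > F → go right; G < M → go left; G < I → go left. Place as left child of I.
Insert H: H < P → go left; H > F → go right; H < M → go left; H < I → go left; H > G → go right. Place as right child of G.
Insert S: S > P → go right; S < W → go left. Place as left child of W.
Insert A: A < P → go left; A < F → go left. Place as left child of F.
Insert R: R > P → go right; R < W → go left; R < S → go left. Place as left child of S.
Insert U: U > P → go right; U < W → go left; U > S → go right. Place as right child of S.
Insert Y: Y > P → go right; Y > W → go right; Y > X → go right. Place as right child of X.
Insert C: C < P → go left; C < F → go left; C > A → go right. Place as right child of A.

The deepest node is H at depth 5.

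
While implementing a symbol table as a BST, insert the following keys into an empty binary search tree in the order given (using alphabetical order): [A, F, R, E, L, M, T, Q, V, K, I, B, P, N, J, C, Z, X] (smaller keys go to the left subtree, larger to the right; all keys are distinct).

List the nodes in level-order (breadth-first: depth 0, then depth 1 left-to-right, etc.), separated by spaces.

Insert A: tree is empty, so A becomes the root.
Insert F: F > A → go right. Place as right child of A.
Insert R: R > A → go right; R > F → go right. Place as right child of F.
Insert E: E > A → go right; E < F → go left. Place as left child of F.
Insert L: L > A → go right; L > F → go right; L < R → go left. Place as left child of R.
Insert M: M > A → go right; M > F → go right; M < R → go left; M > L → go right. Place as right child of L.
Insert T: T > A → go right; T > F → go right; T > R → go right. Place as right child of R.
Insert Q: Q > A → go right; Q > F → go right; Q < R → go left; Q > L → go right; Q > M → go right. Place as right child of M.
Insert V: V > A → go right; V > F → go right; V > R → go right; V > T → go right. Place as right child of T.
Insert K: K > A → go right; K > F → go right; K < R → go left; K < L → go left. Place as left child of L.
Insert I: I > A → go right; I > F → go right; I < R → go left; I < L → go left; I < K → go left. Place as left child of K.
Insert B: B > A → go right; B < F → go left; B < E → go left. Place as left child of E.
Insert P: P > A → go right; P > F → go right; P < R → go left; P > L → go right; P > M → go right; P < Q → go left. Place as left child of Q.
Insert N: N > A → go right; N > F → go right; N < R → go left; N > L → go right; N > M → go right; N < Q → go left; N < P → go left. Place as left child of P.
Insert J: J > A → go right; J > F → go right; J < R → go left; J < L → go left; J < K → go left; J > I → go right. Place as right child of I.
Insert C: C > A → go right; C < F → go left; C < E → go left; C > B → go right. Place as right child of B.
Insert Z: Z > A → go right; Z > F → go right; Z > R → go right; Z > T → go right; Z > V → go right. Place as right child of V.
Insert X: X > A → go right; X > F → go right; X > R → go right; X > T → go right; X > V → go right; X < Z → go left. Place as left child of Z.

A F E R B L T C K M V I Q Z J P X N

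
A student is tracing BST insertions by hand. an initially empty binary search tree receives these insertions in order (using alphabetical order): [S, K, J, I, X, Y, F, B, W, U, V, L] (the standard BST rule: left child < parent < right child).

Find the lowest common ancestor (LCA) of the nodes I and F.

S: root
K: left child of S (depth 1)
J: left child of K (depth 2)
I: left child of J (depth 3)
X: right child of S (depth 1)
Y: right child of X (depth 2)
F: left child of I (depth 4)
B: left child of F (depth 5)
W: left child of X (depth 2)
U: left child of W (depth 3)
V: right child of U (depth 4)
L: right child of K (depth 2)

Path to I: S → K → J → I
Path to F: S → K → J → I → F
I lies on both paths and is an ancestor of the other node.

I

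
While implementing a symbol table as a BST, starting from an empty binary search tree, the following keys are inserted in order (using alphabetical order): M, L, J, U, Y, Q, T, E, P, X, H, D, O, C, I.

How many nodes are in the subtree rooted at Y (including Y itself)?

2

Insert M: tree is empty, so M becomes the root.
Insert L: L < M → go left. Place as left child of M.
Insert J: J < M → go left; J < L → go left. Place as left child of L.
Insert U: U > M → go right. Place as right child of M.
Insert Y: Y > M → go right; Y > U → go right. Place as right child of U.
Insert Q: Q > M → go right; Q < U → go left. Place as left child of U.
Insert T: T > M → go right; T < U → go left; T > Q → go right. Place as right child of Q.
Insert E: E < M → go left; E < L → go left; E < J → go left. Place as left child of J.
Insert P: P > M → go right; P < U → go left; P < Q → go left. Place as left child of Q.
Insert X: X > M → go right; X > U → go right; X < Y → go left. Place as left child of Y.
Insert H: H < M → go left; H < L → go left; H < J → go left; H > E → go right. Place as right child of E.
Insert D: D < M → go left; D < L → go left; D < J → go left; D < E → go left. Place as left child of E.
Insert O: O > M → go right; O < U → go left; O < Q → go left; O < P → go left. Place as left child of P.
Insert C: C < M → go left; C < L → go left; C < J → go left; C < E → go left; C < D → go left. Place as left child of D.
Insert I: I < M → go left; I < L → go left; I < J → go left; I > E → go right; I > H → go right. Place as right child of H.

Subtree rooted at Y contains: Y, X — 2 nodes.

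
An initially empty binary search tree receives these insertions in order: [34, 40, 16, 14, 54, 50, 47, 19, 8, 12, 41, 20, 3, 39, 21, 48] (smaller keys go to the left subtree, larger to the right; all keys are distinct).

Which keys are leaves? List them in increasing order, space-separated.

3 12 21 39 41 48

Insert 34: tree is empty, so 34 becomes the root.
Insert 40: 40 > 34 → go right. Place as right child of 34.
Insert 16: 16 < 34 → go left. Place as left child of 34.
Insert 14: 14 < 34 → go left; 14 < 16 → go left. Place as left child of 16.
Insert 54: 54 > 34 → go right; 54 > 40 → go right. Place as right child of 40.
Insert 50: 50 > 34 → go right; 50 > 40 → go right; 50 < 54 → go left. Place as left child of 54.
Insert 47: 47 > 34 → go right; 47 > 40 → go right; 47 < 54 → go left; 47 < 50 → go left. Place as left child of 50.
Insert 19: 19 < 34 → go left; 19 > 16 → go right. Place as right child of 16.
Insert 8: 8 < 34 → go left; 8 < 16 → go left; 8 < 14 → go left. Place as left child of 14.
Insert 12: 12 < 34 → go left; 12 < 16 → go left; 12 < 14 → go left; 12 > 8 → go right. Place as right child of 8.
Insert 41: 41 > 34 → go right; 41 > 40 → go right; 41 < 54 → go left; 41 < 50 → go left; 41 < 47 → go left. Place as left child of 47.
Insert 20: 20 < 34 → go left; 20 > 16 → go right; 20 > 19 → go right. Place as right child of 19.
Insert 3: 3 < 34 → go left; 3 < 16 → go left; 3 < 14 → go left; 3 < 8 → go left. Place as left child of 8.
Insert 39: 39 > 34 → go right; 39 < 40 → go left. Place as left child of 40.
Insert 21: 21 < 34 → go left; 21 > 16 → go right; 21 > 19 → go right; 21 > 20 → go right. Place as right child of 20.
Insert 48: 48 > 34 → go right; 48 > 40 → go right; 48 < 54 → go left; 48 < 50 → go left; 48 > 47 → go right. Place as right child of 47.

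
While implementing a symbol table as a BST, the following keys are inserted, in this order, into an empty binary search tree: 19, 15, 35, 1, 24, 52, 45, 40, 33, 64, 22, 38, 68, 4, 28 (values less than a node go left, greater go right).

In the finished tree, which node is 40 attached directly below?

45

19: root
15: left child of 19 (depth 1)
35: right child of 19 (depth 1)
1: left child of 15 (depth 2)
24: left child of 35 (depth 2)
52: right child of 35 (depth 2)
45: left child of 52 (depth 3)
40: left child of 45 (depth 4)
33: right child of 24 (depth 3)
64: right child of 52 (depth 3)
22: left child of 24 (depth 3)
38: left child of 40 (depth 5)
68: right child of 64 (depth 4)
4: right child of 1 (depth 3)
28: left child of 33 (depth 4)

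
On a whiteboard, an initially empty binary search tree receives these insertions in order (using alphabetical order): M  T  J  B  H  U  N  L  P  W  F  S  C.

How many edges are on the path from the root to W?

3

Resulting structure (node: left, right):
  M: L=J, R=T
  T: L=N, R=U
  J: L=B, R=L
  B: L=–, R=H
  H: L=F, R=–
  U: L=–, R=W
  N: L=–, R=P
  L: L=–, R=–
  P: L=–, R=S
  W: L=–, R=–
  F: L=C, R=–
  S: L=–, R=–
  C: L=–, R=–

Path to W: M → T → U → W, which is 3 edges.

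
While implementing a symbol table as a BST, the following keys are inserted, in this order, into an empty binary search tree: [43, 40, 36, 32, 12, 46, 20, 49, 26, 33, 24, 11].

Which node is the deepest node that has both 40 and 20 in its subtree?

43: root
40: left child of 43 (depth 1)
36: left child of 40 (depth 2)
32: left child of 36 (depth 3)
12: left child of 32 (depth 4)
46: right child of 43 (depth 1)
20: right child of 12 (depth 5)
49: right child of 46 (depth 2)
26: right child of 20 (depth 6)
33: right child of 32 (depth 4)
24: left child of 26 (depth 7)
11: left child of 12 (depth 5)

Path to 40: 43 → 40
Path to 20: 43 → 40 → 36 → 32 → 12 → 20
40 lies on both paths and is an ancestor of the other node.

40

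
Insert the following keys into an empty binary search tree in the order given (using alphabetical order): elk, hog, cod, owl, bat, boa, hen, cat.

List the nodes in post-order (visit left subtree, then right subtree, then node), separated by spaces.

cat boa bat cod hen owl hog elk

elk: root
hog: right child of elk (depth 1)
cod: left child of elk (depth 1)
owl: right child of hog (depth 2)
bat: left child of cod (depth 2)
boa: right child of bat (depth 3)
hen: left child of hog (depth 2)
cat: right child of boa (depth 4)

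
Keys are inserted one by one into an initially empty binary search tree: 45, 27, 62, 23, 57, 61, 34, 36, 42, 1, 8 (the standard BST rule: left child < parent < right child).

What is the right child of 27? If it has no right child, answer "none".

34

Resulting structure (node: left, right):
  45: L=27, R=62
  27: L=23, R=34
  62: L=57, R=–
  23: L=1, R=–
  57: L=–, R=61
  61: L=–, R=–
  34: L=–, R=36
  36: L=–, R=42
  42: L=–, R=–
  1: L=–, R=8
  8: L=–, R=–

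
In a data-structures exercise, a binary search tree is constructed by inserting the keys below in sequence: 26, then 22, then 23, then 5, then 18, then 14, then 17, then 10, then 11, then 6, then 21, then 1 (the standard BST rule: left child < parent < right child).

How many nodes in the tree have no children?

26: root
22: left child of 26 (depth 1)
23: right child of 22 (depth 2)
5: left child of 22 (depth 2)
18: right child of 5 (depth 3)
14: left child of 18 (depth 4)
17: right child of 14 (depth 5)
10: left child of 14 (depth 5)
11: right child of 10 (depth 6)
6: left child of 10 (depth 6)
21: right child of 18 (depth 4)
1: left child of 5 (depth 3)

Leaves: 1, 6, 11, 17, 21, 23 — 6 in total.

6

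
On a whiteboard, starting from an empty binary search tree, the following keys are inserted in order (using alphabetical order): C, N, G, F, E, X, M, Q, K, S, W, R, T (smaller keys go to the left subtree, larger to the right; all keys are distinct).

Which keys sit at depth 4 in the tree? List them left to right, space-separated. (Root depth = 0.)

C: root
N: right child of C (depth 1)
G: left child of N (depth 2)
F: left child of G (depth 3)
E: left child of F (depth 4)
X: right child of N (depth 2)
M: right child of G (depth 3)
Q: left child of X (depth 3)
K: left child of M (depth 4)
S: right child of Q (depth 4)
W: right child of S (depth 5)
R: left child of S (depth 5)
T: left child of W (depth 6)

E K S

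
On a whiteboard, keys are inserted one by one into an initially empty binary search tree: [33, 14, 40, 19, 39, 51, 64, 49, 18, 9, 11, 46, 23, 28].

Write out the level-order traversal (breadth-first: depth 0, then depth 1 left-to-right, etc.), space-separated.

33: root
14: left child of 33 (depth 1)
40: right child of 33 (depth 1)
19: right child of 14 (depth 2)
39: left child of 40 (depth 2)
51: right child of 40 (depth 2)
64: right child of 51 (depth 3)
49: left child of 51 (depth 3)
18: left child of 19 (depth 3)
9: left child of 14 (depth 2)
11: right child of 9 (depth 3)
46: left child of 49 (depth 4)
23: right child of 19 (depth 3)
28: right child of 23 (depth 4)

33 14 40 9 19 39 51 11 18 23 49 64 28 46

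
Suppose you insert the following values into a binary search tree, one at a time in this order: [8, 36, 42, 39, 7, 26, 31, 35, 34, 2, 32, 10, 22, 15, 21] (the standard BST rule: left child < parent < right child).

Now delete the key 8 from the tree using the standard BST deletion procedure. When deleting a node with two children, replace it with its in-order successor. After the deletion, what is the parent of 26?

36

8: root
36: right child of 8 (depth 1)
42: right child of 36 (depth 2)
39: left child of 42 (depth 3)
7: left child of 8 (depth 1)
26: left child of 36 (depth 2)
31: right child of 26 (depth 3)
35: right child of 31 (depth 4)
34: left child of 35 (depth 5)
2: left child of 7 (depth 2)
32: left child of 34 (depth 6)
10: left child of 26 (depth 3)
22: right child of 10 (depth 4)
15: left child of 22 (depth 5)
21: right child of 15 (depth 6)

Delete 8 (two children — replace with in-order successor).
After deletion, 26's parent is 36.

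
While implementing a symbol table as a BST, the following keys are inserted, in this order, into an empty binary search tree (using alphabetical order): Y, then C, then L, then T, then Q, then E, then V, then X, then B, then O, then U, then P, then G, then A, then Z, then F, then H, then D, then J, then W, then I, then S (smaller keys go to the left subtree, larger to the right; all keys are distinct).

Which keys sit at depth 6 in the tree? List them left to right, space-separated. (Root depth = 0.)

J P W

Insert Y: tree is empty, so Y becomes the root.
Insert C: C < Y → go left. Place as left child of Y.
Insert L: L < Y → go left; L > C → go right. Place as right child of C.
Insert T: T < Y → go left; T > C → go right; T > L → go right. Place as right child of L.
Insert Q: Q < Y → go left; Q > C → go right; Q > L → go right; Q < T → go left. Place as left child of T.
Insert E: E < Y → go left; E > C → go right; E < L → go left. Place as left child of L.
Insert V: V < Y → go left; V > C → go right; V > L → go right; V > T → go right. Place as right child of T.
Insert X: X < Y → go left; X > C → go right; X > L → go right; X > T → go right; X > V → go right. Place as right child of V.
Insert B: B < Y → go left; B < C → go left. Place as left child of C.
Insert O: O < Y → go left; O > C → go right; O > L → go right; O < T → go left; O < Q → go left. Place as left child of Q.
Insert U: U < Y → go left; U > C → go right; U > L → go right; U > T → go right; U < V → go left. Place as left child of V.
Insert P: P < Y → go left; P > C → go right; P > L → go right; P < T → go left; P < Q → go left; P > O → go right. Place as right child of O.
Insert G: G < Y → go left; G > C → go right; G < L → go left; G > E → go right. Place as right child of E.
Insert A: A < Y → go left; A < C → go left; A < B → go left. Place as left child of B.
Insert Z: Z > Y → go right. Place as right child of Y.
Insert F: F < Y → go left; F > C → go right; F < L → go left; F > E → go right; F < G → go left. Place as left child of G.
Insert H: H < Y → go left; H > C → go right; H < L → go left; H > E → go right; H > G → go right. Place as right child of G.
Insert D: D < Y → go left; D > C → go right; D < L → go left; D < E → go left. Place as left child of E.
Insert J: J < Y → go left; J > C → go right; J < L → go left; J > E → go right; J > G → go right; J > H → go right. Place as right child of H.
Insert W: W < Y → go left; W > C → go right; W > L → go right; W > T → go right; W > V → go right; W < X → go left. Place as left child of X.
Insert I: I < Y → go left; I > C → go right; I < L → go left; I > E → go right; I > G → go right; I > H → go right; I < J → go left. Place as left child of J.
Insert S: S < Y → go left; S > C → go right; S > L → go right; S < T → go left; S > Q → go right. Place as right child of Q.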